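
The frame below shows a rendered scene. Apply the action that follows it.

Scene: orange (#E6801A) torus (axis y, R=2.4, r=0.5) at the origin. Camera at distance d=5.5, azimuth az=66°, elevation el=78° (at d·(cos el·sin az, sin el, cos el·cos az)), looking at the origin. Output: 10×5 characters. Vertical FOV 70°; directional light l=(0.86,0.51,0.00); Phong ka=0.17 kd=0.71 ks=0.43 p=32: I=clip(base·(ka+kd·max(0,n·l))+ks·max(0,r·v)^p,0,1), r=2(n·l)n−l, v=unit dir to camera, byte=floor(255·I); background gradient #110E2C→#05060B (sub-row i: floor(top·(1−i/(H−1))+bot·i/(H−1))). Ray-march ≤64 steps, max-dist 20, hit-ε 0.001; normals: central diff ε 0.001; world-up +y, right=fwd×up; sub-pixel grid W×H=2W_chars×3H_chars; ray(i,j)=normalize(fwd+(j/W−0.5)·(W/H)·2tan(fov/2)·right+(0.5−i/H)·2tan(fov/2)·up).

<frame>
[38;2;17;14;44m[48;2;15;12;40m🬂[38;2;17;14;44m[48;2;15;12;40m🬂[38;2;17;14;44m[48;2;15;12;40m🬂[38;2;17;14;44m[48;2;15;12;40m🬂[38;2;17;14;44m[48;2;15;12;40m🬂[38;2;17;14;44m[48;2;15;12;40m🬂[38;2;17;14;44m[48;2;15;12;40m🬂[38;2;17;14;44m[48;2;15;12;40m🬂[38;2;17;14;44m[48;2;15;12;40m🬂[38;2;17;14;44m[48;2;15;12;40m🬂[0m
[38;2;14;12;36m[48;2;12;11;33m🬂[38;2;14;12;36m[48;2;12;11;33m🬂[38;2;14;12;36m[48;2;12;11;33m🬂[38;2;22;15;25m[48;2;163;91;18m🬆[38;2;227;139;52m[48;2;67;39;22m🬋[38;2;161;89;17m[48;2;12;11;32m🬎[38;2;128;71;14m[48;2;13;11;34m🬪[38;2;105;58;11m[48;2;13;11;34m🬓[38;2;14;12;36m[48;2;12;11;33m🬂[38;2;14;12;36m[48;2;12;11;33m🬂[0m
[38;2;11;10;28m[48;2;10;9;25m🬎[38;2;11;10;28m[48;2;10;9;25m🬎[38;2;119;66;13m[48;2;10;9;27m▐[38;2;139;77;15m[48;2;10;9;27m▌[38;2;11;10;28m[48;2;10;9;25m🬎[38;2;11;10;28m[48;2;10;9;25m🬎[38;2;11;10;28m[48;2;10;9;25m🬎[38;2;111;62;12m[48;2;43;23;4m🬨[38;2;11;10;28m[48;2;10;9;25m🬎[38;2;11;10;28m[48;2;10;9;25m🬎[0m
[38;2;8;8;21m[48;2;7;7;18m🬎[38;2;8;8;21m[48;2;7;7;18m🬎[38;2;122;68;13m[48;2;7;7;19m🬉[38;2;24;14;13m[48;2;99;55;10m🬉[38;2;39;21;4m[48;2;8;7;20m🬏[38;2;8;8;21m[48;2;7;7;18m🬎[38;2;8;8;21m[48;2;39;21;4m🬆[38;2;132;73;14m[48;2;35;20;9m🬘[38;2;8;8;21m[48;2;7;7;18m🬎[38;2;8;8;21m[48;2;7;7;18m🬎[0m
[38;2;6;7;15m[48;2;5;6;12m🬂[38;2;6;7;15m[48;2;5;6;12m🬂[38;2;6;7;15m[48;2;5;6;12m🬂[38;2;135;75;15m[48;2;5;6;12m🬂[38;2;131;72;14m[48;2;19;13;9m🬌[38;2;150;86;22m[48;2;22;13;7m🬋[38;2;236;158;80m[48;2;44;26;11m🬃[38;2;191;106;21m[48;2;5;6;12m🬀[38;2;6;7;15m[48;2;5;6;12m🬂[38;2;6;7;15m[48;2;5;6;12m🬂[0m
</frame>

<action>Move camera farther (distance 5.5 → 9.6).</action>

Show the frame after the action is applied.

<frame>
[38;2;17;14;44m[48;2;15;12;40m🬂[38;2;17;14;44m[48;2;15;12;40m🬂[38;2;17;14;44m[48;2;15;12;40m🬂[38;2;17;14;44m[48;2;15;12;40m🬂[38;2;17;14;44m[48;2;15;12;40m🬂[38;2;17;14;44m[48;2;15;12;40m🬂[38;2;17;14;44m[48;2;15;12;40m🬂[38;2;17;14;44m[48;2;15;12;40m🬂[38;2;17;14;44m[48;2;15;12;40m🬂[38;2;17;14;44m[48;2;15;12;40m🬂[0m
[38;2;14;12;36m[48;2;12;11;33m🬂[38;2;14;12;36m[48;2;12;11;33m🬂[38;2;14;12;36m[48;2;12;11;33m🬂[38;2;14;12;36m[48;2;12;11;33m🬂[38;2;13;11;34m[48;2;135;75;15m🬝[38;2;13;11;35m[48;2;149;82;16m🬎[38;2;14;12;36m[48;2;12;11;33m🬂[38;2;14;12;36m[48;2;12;11;33m🬂[38;2;14;12;36m[48;2;12;11;33m🬂[38;2;14;12;36m[48;2;12;11;33m🬂[0m
[38;2;11;10;28m[48;2;10;9;25m🬎[38;2;11;10;28m[48;2;10;9;25m🬎[38;2;11;10;28m[48;2;10;9;25m🬎[38;2;10;9;27m[48;2;94;52;10m🬕[38;2;169;94;19m[48;2;10;9;26m🬀[38;2;11;10;28m[48;2;10;9;25m🬎[38;2;10;9;27m[48;2;134;74;14m🬔[38;2;11;10;28m[48;2;10;9;25m🬎[38;2;11;10;28m[48;2;10;9;25m🬎[38;2;11;10;28m[48;2;10;9;25m🬎[0m
[38;2;8;8;21m[48;2;7;7;18m🬎[38;2;8;8;21m[48;2;7;7;18m🬎[38;2;8;8;21m[48;2;7;7;18m🬎[38;2;8;8;21m[48;2;7;7;18m🬎[38;2;114;63;12m[48;2;7;7;19m🬌[38;2;76;42;8m[48;2;8;7;20m🬋[38;2;191;106;21m[48;2;15;11;16m🬃[38;2;8;8;21m[48;2;7;7;18m🬎[38;2;8;8;21m[48;2;7;7;18m🬎[38;2;8;8;21m[48;2;7;7;18m🬎[0m
[38;2;6;7;15m[48;2;5;6;12m🬂[38;2;6;7;15m[48;2;5;6;12m🬂[38;2;6;7;15m[48;2;5;6;12m🬂[38;2;6;7;15m[48;2;5;6;12m🬂[38;2;6;7;15m[48;2;5;6;12m🬂[38;2;6;7;15m[48;2;5;6;12m🬂[38;2;6;7;15m[48;2;5;6;12m🬂[38;2;6;7;15m[48;2;5;6;12m🬂[38;2;6;7;15m[48;2;5;6;12m🬂[38;2;6;7;15m[48;2;5;6;12m🬂[0m
</frame>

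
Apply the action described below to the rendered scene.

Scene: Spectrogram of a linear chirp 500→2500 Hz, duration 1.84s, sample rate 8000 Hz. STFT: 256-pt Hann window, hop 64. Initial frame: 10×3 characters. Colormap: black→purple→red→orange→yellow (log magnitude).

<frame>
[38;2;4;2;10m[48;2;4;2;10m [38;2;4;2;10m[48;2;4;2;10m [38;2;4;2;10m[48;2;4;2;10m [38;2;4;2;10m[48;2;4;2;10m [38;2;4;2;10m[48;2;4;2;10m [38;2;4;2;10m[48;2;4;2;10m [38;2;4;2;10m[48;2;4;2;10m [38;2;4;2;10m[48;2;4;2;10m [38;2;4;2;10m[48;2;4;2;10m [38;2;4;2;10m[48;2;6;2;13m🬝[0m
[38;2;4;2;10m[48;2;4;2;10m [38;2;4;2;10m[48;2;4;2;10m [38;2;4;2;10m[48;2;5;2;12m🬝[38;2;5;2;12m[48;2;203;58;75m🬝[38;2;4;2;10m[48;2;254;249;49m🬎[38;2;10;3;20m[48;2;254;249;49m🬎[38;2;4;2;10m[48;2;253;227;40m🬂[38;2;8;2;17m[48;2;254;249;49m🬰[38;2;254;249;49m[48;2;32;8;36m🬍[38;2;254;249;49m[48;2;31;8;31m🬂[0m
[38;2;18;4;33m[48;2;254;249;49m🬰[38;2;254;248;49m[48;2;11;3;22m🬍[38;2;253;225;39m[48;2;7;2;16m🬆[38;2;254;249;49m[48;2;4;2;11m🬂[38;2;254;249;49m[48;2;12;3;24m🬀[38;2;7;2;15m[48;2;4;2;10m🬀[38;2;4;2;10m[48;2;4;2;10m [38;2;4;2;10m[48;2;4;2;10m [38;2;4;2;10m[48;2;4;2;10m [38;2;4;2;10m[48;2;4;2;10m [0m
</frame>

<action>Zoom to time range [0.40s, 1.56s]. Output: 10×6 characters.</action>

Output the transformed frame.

<frame>
[38;2;4;2;10m[48;2;4;2;10m [38;2;4;2;10m[48;2;4;2;10m [38;2;4;2;10m[48;2;4;2;10m [38;2;4;2;10m[48;2;4;2;10m [38;2;4;2;10m[48;2;4;2;10m [38;2;4;2;10m[48;2;4;2;10m [38;2;4;2;10m[48;2;4;2;10m [38;2;4;2;10m[48;2;4;2;10m [38;2;4;2;10m[48;2;4;2;10m [38;2;4;2;10m[48;2;4;2;10m [0m
[38;2;4;2;10m[48;2;4;2;10m [38;2;4;2;10m[48;2;4;2;10m [38;2;4;2;10m[48;2;4;2;10m [38;2;4;2;10m[48;2;4;2;10m [38;2;4;2;10m[48;2;4;2;10m [38;2;4;2;10m[48;2;4;2;10m [38;2;4;2;10m[48;2;4;2;10m [38;2;4;2;10m[48;2;4;2;10m [38;2;4;2;10m[48;2;4;2;10m [38;2;4;2;10m[48;2;4;2;10m [0m
[38;2;4;2;10m[48;2;4;2;10m [38;2;4;2;10m[48;2;4;2;10m [38;2;4;2;10m[48;2;4;2;10m [38;2;4;2;10m[48;2;4;2;10m [38;2;4;2;10m[48;2;4;2;10m [38;2;4;2;10m[48;2;4;2;11m🬝[38;2;4;2;10m[48;2;7;2;15m🬝[38;2;5;2;13m[48;2;46;10;81m🬝[38;2;4;2;11m[48;2;253;234;43m🬎[38;2;17;4;32m[48;2;254;249;49m🬎[0m
[38;2;4;2;10m[48;2;5;2;11m🬝[38;2;4;2;10m[48;2;9;3;19m🬝[38;2;8;2;18m[48;2;250;171;17m🬝[38;2;7;2;15m[48;2;254;249;49m🬎[38;2;33;8;37m[48;2;254;247;48m🬆[38;2;21;5;39m[48;2;253;231;41m🬡[38;2;246;212;47m[48;2;7;2;16m🬎[38;2;254;249;49m[48;2;55;14;35m🬂[38;2;253;239;45m[48;2;5;2;12m🬂[38;2;58;13;89m[48;2;6;2;13m🬀[0m
[38;2;57;14;57m[48;2;254;249;49m🬰[38;2;251;221;41m[48;2;6;2;13m🬎[38;2;254;249;49m[48;2;10;3;21m🬂[38;2;254;248;49m[48;2;24;6;26m🬀[38;2;14;4;27m[48;2;4;2;11m🬀[38;2;5;2;12m[48;2;4;2;10m🬀[38;2;4;2;10m[48;2;4;2;10m [38;2;4;2;10m[48;2;4;2;10m [38;2;4;2;10m[48;2;4;2;10m [38;2;4;2;10m[48;2;4;2;10m [0m
[38;2;5;2;11m[48;2;4;2;10m🬀[38;2;4;2;10m[48;2;4;2;10m [38;2;4;2;10m[48;2;4;2;10m [38;2;4;2;10m[48;2;4;2;10m [38;2;4;2;10m[48;2;4;2;10m [38;2;4;2;10m[48;2;4;2;10m [38;2;4;2;10m[48;2;4;2;10m [38;2;4;2;10m[48;2;4;2;10m [38;2;4;2;10m[48;2;4;2;10m [38;2;4;2;10m[48;2;4;2;10m [0m
</frame>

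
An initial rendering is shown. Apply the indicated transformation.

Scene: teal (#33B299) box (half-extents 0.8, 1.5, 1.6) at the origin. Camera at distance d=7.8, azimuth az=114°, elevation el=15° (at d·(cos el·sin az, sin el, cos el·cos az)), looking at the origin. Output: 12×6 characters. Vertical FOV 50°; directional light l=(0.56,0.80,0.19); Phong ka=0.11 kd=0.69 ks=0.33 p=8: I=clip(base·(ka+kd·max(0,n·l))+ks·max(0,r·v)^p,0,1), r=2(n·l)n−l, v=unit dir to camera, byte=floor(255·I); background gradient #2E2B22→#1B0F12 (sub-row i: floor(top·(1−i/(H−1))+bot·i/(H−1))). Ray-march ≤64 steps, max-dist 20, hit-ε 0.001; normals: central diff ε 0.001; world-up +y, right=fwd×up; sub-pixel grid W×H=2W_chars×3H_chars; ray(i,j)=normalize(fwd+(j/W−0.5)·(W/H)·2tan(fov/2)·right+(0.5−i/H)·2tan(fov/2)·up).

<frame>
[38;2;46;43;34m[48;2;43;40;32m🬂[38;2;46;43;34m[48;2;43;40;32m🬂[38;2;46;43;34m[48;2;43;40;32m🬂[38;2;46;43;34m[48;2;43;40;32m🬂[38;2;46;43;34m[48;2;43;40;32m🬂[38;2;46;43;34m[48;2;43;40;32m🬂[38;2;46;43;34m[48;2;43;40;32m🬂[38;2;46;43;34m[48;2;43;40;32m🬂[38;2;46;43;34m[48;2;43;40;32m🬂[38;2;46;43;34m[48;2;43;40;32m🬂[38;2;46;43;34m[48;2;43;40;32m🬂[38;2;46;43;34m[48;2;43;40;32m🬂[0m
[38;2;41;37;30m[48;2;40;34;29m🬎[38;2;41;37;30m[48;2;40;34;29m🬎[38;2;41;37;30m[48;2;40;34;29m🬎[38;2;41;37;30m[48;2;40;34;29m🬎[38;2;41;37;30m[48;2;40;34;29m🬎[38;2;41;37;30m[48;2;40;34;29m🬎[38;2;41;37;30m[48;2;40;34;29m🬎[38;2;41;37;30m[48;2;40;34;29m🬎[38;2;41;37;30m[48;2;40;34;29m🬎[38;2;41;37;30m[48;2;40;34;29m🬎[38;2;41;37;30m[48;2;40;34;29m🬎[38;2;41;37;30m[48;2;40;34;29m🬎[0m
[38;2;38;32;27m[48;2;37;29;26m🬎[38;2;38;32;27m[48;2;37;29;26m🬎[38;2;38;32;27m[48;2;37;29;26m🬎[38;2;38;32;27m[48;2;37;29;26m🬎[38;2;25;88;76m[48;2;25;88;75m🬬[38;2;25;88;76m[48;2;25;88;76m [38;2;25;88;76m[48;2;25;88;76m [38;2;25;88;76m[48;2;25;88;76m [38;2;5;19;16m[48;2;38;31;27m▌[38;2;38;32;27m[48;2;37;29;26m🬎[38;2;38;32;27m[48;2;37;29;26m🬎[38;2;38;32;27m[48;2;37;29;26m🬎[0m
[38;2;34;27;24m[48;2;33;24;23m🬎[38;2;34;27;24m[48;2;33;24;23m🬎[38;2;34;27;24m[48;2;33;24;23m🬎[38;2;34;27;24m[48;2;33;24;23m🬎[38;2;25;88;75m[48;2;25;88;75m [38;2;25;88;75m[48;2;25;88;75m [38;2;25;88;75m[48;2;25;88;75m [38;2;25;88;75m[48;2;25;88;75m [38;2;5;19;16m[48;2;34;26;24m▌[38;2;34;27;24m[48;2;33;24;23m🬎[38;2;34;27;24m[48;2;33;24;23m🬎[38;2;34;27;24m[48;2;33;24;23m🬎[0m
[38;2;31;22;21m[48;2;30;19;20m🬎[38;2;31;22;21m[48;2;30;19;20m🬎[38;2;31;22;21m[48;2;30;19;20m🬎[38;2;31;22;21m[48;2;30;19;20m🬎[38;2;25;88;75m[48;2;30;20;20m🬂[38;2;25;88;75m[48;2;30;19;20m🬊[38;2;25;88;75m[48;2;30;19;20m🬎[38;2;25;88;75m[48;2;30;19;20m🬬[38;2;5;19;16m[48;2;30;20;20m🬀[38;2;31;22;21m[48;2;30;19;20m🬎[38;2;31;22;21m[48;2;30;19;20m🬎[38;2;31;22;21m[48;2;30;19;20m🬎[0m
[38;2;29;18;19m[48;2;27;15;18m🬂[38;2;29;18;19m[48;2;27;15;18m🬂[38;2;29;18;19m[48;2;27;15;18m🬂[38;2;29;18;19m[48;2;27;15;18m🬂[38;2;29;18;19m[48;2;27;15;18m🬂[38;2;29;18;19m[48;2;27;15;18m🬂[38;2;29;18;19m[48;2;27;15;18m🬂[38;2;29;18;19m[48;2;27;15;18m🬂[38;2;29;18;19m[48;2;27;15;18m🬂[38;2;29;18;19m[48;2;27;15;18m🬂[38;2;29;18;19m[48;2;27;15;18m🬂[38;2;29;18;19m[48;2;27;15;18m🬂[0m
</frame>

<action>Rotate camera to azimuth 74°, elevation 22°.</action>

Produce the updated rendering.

<frame>
[38;2;46;43;34m[48;2;43;40;32m🬂[38;2;46;43;34m[48;2;43;40;32m🬂[38;2;46;43;34m[48;2;43;40;32m🬂[38;2;46;43;34m[48;2;43;40;32m🬂[38;2;46;43;34m[48;2;43;40;32m🬂[38;2;46;43;34m[48;2;43;40;32m🬂[38;2;46;43;34m[48;2;43;40;32m🬂[38;2;46;43;34m[48;2;43;40;32m🬂[38;2;46;43;34m[48;2;43;40;32m🬂[38;2;46;43;34m[48;2;43;40;32m🬂[38;2;46;43;34m[48;2;43;40;32m🬂[38;2;46;43;34m[48;2;43;40;32m🬂[0m
[38;2;41;37;30m[48;2;40;34;29m🬎[38;2;41;37;30m[48;2;40;34;29m🬎[38;2;41;37;30m[48;2;40;34;29m🬎[38;2;41;37;30m[48;2;40;34;29m🬎[38;2;41;37;30m[48;2;40;34;29m🬎[38;2;41;37;30m[48;2;33;117;101m🬎[38;2;41;37;30m[48;2;33;117;101m🬎[38;2;41;37;30m[48;2;33;117;101m🬎[38;2;41;37;30m[48;2;40;34;29m🬎[38;2;41;37;30m[48;2;40;34;29m🬎[38;2;41;37;30m[48;2;40;34;29m🬎[38;2;41;37;30m[48;2;40;34;29m🬎[0m
[38;2;38;32;27m[48;2;37;29;26m🬎[38;2;38;32;27m[48;2;37;29;26m🬎[38;2;38;32;27m[48;2;37;29;26m🬎[38;2;38;32;27m[48;2;37;29;26m🬎[38;2;26;93;80m[48;2;12;42;36m🬬[38;2;25;88;75m[48;2;25;88;75m [38;2;25;88;75m[48;2;25;88;75m [38;2;25;88;75m[48;2;25;88;75m [38;2;25;88;75m[48;2;38;31;27m▌[38;2;38;32;27m[48;2;37;29;26m🬎[38;2;38;32;27m[48;2;37;29;26m🬎[38;2;38;32;27m[48;2;37;29;26m🬎[0m
[38;2;34;27;24m[48;2;33;24;23m🬎[38;2;34;27;24m[48;2;33;24;23m🬎[38;2;34;27;24m[48;2;33;24;23m🬎[38;2;34;27;24m[48;2;33;24;23m🬎[38;2;25;88;75m[48;2;26;30;27m▐[38;2;25;88;75m[48;2;25;88;75m [38;2;25;88;75m[48;2;25;88;75m [38;2;25;88;75m[48;2;25;88;75m [38;2;25;88;75m[48;2;34;26;24m▌[38;2;34;27;24m[48;2;33;24;23m🬎[38;2;34;27;24m[48;2;33;24;23m🬎[38;2;34;27;24m[48;2;33;24;23m🬎[0m
[38;2;31;22;21m[48;2;30;19;20m🬎[38;2;31;22;21m[48;2;30;19;20m🬎[38;2;31;22;21m[48;2;30;19;20m🬎[38;2;31;22;21m[48;2;30;19;20m🬎[38;2;25;88;75m[48;2;30;20;20m🬉[38;2;25;88;75m[48;2;30;19;20m🬎[38;2;25;88;75m[48;2;30;19;20m🬎[38;2;25;88;75m[48;2;30;20;20m🬂[38;2;25;88;75m[48;2;30;20;20m🬀[38;2;31;22;21m[48;2;30;19;20m🬎[38;2;31;22;21m[48;2;30;19;20m🬎[38;2;31;22;21m[48;2;30;19;20m🬎[0m
[38;2;29;18;19m[48;2;27;15;18m🬂[38;2;29;18;19m[48;2;27;15;18m🬂[38;2;29;18;19m[48;2;27;15;18m🬂[38;2;29;18;19m[48;2;27;15;18m🬂[38;2;29;18;19m[48;2;27;15;18m🬂[38;2;29;18;19m[48;2;27;15;18m🬂[38;2;29;18;19m[48;2;27;15;18m🬂[38;2;29;18;19m[48;2;27;15;18m🬂[38;2;29;18;19m[48;2;27;15;18m🬂[38;2;29;18;19m[48;2;27;15;18m🬂[38;2;29;18;19m[48;2;27;15;18m🬂[38;2;29;18;19m[48;2;27;15;18m🬂[0m
</frame>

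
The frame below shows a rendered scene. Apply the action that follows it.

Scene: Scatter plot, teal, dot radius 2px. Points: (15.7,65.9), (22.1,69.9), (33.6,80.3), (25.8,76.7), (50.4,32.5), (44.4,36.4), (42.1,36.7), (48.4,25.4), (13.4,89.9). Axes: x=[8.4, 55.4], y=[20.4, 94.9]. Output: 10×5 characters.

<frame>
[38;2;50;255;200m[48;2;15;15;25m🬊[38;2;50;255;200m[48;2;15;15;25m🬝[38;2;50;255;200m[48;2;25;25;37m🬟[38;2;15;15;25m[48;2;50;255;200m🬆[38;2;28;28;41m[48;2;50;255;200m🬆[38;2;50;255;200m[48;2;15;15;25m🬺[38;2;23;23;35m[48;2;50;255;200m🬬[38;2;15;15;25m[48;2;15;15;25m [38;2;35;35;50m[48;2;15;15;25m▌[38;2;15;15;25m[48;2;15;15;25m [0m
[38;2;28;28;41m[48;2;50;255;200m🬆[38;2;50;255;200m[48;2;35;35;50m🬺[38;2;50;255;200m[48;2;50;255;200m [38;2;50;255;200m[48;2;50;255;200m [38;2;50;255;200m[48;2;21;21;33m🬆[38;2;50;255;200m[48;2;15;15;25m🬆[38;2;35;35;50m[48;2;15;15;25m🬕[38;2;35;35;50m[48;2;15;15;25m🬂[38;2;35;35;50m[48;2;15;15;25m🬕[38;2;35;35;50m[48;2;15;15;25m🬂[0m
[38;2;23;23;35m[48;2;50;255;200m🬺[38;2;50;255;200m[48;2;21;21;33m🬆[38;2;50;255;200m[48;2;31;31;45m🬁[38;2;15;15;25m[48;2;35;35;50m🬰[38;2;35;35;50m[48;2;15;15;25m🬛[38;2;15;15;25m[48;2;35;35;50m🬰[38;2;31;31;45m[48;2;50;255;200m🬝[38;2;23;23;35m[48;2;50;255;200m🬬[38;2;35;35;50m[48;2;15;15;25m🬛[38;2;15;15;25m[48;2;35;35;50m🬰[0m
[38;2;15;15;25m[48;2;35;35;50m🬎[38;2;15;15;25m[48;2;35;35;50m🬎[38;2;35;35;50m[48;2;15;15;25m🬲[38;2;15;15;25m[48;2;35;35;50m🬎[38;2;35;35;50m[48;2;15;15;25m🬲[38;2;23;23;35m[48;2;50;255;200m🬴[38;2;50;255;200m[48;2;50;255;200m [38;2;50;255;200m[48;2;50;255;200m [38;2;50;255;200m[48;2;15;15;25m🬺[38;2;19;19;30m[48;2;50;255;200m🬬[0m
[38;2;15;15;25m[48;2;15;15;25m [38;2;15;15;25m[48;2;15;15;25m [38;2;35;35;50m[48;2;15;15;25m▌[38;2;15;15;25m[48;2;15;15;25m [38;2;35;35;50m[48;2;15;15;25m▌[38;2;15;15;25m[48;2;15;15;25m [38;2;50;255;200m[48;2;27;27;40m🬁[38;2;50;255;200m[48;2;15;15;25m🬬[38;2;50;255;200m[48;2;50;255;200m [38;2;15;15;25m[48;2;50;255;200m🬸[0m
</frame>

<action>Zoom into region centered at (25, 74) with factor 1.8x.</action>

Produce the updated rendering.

<frame>
[38;2;50;255;200m[48;2;50;255;200m [38;2;50;255;200m[48;2;15;15;25m🬛[38;2;35;35;50m[48;2;15;15;25m▌[38;2;15;15;25m[48;2;15;15;25m [38;2;35;35;50m[48;2;15;15;25m▌[38;2;15;15;25m[48;2;15;15;25m [38;2;35;35;50m[48;2;15;15;25m▌[38;2;15;15;25m[48;2;50;255;200m🬝[38;2;35;35;50m[48;2;15;15;25m▌[38;2;15;15;25m[48;2;15;15;25m [0m
[38;2;50;255;200m[48;2;19;19;30m🬁[38;2;35;35;50m[48;2;15;15;25m🬂[38;2;35;35;50m[48;2;15;15;25m🬕[38;2;35;35;50m[48;2;15;15;25m🬂[38;2;31;31;45m[48;2;50;255;200m🬝[38;2;50;255;200m[48;2;28;28;41m🬱[38;2;50;255;200m[48;2;31;31;45m🬇[38;2;50;255;200m[48;2;50;255;200m [38;2;50;255;200m[48;2;25;25;37m🬛[38;2;35;35;50m[48;2;15;15;25m🬂[0m
[38;2;23;23;35m[48;2;50;255;200m🬝[38;2;21;21;33m[48;2;50;255;200m🬊[38;2;31;31;45m[48;2;50;255;200m🬝[38;2;15;15;25m[48;2;50;255;200m🬀[38;2;50;255;200m[48;2;50;255;200m [38;2;50;255;200m[48;2;15;15;25m🬝[38;2;50;255;200m[48;2;27;27;40m🬀[38;2;23;23;35m[48;2;50;255;200m🬺[38;2;35;35;50m[48;2;15;15;25m🬛[38;2;15;15;25m[48;2;35;35;50m🬰[0m
[38;2;50;255;200m[48;2;28;28;41m🬊[38;2;50;255;200m[48;2;35;35;50m🬝[38;2;50;255;200m[48;2;27;27;40m🬀[38;2;50;255;200m[48;2;28;28;41m🬊[38;2;50;255;200m[48;2;27;27;40m🬀[38;2;15;15;25m[48;2;35;35;50m🬎[38;2;35;35;50m[48;2;15;15;25m🬲[38;2;15;15;25m[48;2;35;35;50m🬎[38;2;35;35;50m[48;2;15;15;25m🬲[38;2;15;15;25m[48;2;35;35;50m🬎[0m
[38;2;15;15;25m[48;2;15;15;25m [38;2;15;15;25m[48;2;15;15;25m [38;2;35;35;50m[48;2;15;15;25m▌[38;2;15;15;25m[48;2;15;15;25m [38;2;35;35;50m[48;2;15;15;25m▌[38;2;15;15;25m[48;2;15;15;25m [38;2;35;35;50m[48;2;15;15;25m▌[38;2;15;15;25m[48;2;15;15;25m [38;2;35;35;50m[48;2;15;15;25m▌[38;2;15;15;25m[48;2;15;15;25m [0m
</frame>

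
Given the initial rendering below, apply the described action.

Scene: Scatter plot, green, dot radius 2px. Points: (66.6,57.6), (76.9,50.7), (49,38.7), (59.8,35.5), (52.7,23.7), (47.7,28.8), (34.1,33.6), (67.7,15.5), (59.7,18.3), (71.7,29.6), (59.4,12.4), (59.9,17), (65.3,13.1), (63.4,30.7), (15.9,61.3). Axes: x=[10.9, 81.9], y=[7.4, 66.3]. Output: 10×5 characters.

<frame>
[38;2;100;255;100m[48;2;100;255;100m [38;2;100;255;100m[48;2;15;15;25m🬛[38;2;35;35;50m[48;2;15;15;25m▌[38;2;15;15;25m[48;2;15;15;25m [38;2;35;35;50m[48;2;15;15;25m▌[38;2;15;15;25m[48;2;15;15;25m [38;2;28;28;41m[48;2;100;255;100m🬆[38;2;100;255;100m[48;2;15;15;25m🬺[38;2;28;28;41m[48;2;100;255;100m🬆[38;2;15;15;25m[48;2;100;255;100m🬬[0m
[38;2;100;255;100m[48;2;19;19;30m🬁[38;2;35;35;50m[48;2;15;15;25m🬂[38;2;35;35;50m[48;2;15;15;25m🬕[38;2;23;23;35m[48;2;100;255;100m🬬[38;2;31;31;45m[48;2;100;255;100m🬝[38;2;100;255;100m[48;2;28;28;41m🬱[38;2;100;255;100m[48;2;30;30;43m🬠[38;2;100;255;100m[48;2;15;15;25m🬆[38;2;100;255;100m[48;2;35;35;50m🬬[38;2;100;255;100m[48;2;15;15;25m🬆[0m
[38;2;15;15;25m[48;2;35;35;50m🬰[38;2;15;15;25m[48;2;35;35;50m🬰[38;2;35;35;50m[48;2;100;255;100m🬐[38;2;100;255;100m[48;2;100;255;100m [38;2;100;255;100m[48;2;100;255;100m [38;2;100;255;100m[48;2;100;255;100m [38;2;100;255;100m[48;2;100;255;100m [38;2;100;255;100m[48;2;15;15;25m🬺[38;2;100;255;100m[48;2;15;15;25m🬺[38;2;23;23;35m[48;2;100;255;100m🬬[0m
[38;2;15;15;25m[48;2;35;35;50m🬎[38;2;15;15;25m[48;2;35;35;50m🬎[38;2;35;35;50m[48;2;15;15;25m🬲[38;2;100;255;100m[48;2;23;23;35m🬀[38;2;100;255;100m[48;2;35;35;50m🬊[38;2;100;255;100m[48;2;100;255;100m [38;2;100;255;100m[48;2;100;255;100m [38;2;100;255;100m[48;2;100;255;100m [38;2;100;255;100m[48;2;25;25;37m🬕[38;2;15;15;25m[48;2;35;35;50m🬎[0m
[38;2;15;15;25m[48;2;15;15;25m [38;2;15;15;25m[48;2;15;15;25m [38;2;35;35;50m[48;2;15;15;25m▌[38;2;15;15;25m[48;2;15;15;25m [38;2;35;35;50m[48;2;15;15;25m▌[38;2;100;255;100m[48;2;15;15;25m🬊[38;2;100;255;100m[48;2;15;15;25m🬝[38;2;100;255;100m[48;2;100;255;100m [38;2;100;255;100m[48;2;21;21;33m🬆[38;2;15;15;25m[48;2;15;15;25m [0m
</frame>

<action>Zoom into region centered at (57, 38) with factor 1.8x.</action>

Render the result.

<frame>
[38;2;15;15;25m[48;2;15;15;25m [38;2;15;15;25m[48;2;15;15;25m [38;2;35;35;50m[48;2;15;15;25m▌[38;2;15;15;25m[48;2;15;15;25m [38;2;35;35;50m[48;2;15;15;25m▌[38;2;15;15;25m[48;2;15;15;25m [38;2;35;35;50m[48;2;15;15;25m▌[38;2;15;15;25m[48;2;15;15;25m [38;2;27;27;40m[48;2;100;255;100m🬴[38;2;100;255;100m[48;2;100;255;100m [0m
[38;2;35;35;50m[48;2;15;15;25m🬂[38;2;35;35;50m[48;2;15;15;25m🬂[38;2;35;35;50m[48;2;100;255;100m🬆[38;2;23;23;35m[48;2;100;255;100m🬬[38;2;35;35;50m[48;2;15;15;25m🬕[38;2;35;35;50m[48;2;15;15;25m🬂[38;2;35;35;50m[48;2;15;15;25m🬕[38;2;35;35;50m[48;2;15;15;25m🬂[38;2;35;35;50m[48;2;15;15;25m🬕[38;2;100;255;100m[48;2;19;19;30m🬁[0m
[38;2;15;15;25m[48;2;35;35;50m🬰[38;2;23;23;35m[48;2;100;255;100m🬺[38;2;100;255;100m[48;2;35;35;50m🬬[38;2;100;255;100m[48;2;21;21;33m🬆[38;2;28;28;41m[48;2;100;255;100m🬆[38;2;100;255;100m[48;2;15;15;25m🬺[38;2;27;27;40m[48;2;100;255;100m🬬[38;2;15;15;25m[48;2;35;35;50m🬰[38;2;27;27;40m[48;2;100;255;100m🬬[38;2;15;15;25m[48;2;35;35;50m🬰[0m
[38;2;15;15;25m[48;2;35;35;50m🬎[38;2;23;23;35m[48;2;100;255;100m🬴[38;2;100;255;100m[48;2;100;255;100m [38;2;100;255;100m[48;2;15;15;25m🬺[38;2;100;255;100m[48;2;31;31;45m🬁[38;2;100;255;100m[48;2;35;35;50m🬬[38;2;100;255;100m[48;2;100;255;100m [38;2;25;25;37m[48;2;100;255;100m🬐[38;2;100;255;100m[48;2;100;255;100m [38;2;23;23;35m[48;2;100;255;100m🬸[0m
[38;2;15;15;25m[48;2;15;15;25m [38;2;15;15;25m[48;2;15;15;25m [38;2;100;255;100m[48;2;30;30;43m🬉[38;2;100;255;100m[48;2;100;255;100m [38;2;100;255;100m[48;2;15;15;25m🬛[38;2;15;15;25m[48;2;15;15;25m [38;2;100;255;100m[48;2;23;23;35m🬀[38;2;15;15;25m[48;2;15;15;25m [38;2;100;255;100m[48;2;23;23;35m🬀[38;2;15;15;25m[48;2;15;15;25m [0m
</frame>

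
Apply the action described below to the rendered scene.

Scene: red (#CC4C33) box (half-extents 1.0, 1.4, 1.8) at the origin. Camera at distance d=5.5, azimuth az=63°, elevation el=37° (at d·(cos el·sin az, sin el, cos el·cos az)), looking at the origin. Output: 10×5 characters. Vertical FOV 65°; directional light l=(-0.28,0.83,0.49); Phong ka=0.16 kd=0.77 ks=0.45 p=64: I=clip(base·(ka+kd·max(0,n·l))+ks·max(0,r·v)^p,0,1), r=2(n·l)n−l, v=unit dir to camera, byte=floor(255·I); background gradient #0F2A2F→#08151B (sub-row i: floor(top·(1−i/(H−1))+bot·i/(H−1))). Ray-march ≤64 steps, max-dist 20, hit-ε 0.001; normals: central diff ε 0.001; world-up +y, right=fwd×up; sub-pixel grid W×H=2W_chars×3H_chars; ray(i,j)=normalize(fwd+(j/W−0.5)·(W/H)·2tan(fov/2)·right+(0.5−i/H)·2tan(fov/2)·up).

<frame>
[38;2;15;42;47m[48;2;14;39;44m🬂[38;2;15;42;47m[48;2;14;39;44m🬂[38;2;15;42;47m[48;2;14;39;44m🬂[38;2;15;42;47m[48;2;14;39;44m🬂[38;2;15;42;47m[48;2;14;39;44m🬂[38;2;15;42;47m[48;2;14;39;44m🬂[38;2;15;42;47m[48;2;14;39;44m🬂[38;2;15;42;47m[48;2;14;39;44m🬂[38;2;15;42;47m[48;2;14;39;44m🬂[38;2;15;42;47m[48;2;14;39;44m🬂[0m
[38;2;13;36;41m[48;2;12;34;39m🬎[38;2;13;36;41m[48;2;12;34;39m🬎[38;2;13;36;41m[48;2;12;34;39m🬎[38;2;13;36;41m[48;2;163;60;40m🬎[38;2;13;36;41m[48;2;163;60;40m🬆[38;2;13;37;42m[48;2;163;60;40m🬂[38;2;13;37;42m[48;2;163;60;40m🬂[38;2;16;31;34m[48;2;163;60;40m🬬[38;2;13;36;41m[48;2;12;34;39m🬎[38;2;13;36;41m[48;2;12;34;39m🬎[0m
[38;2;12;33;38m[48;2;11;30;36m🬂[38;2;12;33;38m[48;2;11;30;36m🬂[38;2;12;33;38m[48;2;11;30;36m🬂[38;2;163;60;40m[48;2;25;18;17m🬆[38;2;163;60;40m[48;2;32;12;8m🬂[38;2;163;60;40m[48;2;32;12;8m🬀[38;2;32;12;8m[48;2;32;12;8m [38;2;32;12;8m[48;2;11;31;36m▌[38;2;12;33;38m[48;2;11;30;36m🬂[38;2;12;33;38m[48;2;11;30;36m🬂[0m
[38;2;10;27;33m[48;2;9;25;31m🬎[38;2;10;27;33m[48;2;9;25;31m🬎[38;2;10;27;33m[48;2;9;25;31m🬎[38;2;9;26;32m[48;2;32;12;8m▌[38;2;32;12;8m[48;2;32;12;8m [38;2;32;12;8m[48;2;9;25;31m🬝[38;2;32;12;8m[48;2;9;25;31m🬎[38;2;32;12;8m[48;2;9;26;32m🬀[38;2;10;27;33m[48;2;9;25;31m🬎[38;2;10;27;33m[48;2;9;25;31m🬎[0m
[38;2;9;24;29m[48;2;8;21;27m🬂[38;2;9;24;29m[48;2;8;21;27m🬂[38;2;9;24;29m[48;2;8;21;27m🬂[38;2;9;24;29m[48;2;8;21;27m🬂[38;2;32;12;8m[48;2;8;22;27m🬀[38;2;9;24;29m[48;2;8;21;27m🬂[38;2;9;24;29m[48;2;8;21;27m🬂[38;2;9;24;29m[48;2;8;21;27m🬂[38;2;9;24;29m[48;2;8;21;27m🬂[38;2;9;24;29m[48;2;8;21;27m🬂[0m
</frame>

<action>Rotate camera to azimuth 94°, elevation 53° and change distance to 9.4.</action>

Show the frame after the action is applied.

<frame>
[38;2;15;42;47m[48;2;14;39;44m🬂[38;2;15;42;47m[48;2;14;39;44m🬂[38;2;15;42;47m[48;2;14;39;44m🬂[38;2;15;42;47m[48;2;14;39;44m🬂[38;2;15;42;47m[48;2;14;39;44m🬂[38;2;15;42;47m[48;2;14;39;44m🬂[38;2;15;42;47m[48;2;14;39;44m🬂[38;2;15;42;47m[48;2;14;39;44m🬂[38;2;15;42;47m[48;2;14;39;44m🬂[38;2;15;42;47m[48;2;14;39;44m🬂[0m
[38;2;13;36;41m[48;2;12;34;39m🬎[38;2;13;36;41m[48;2;12;34;39m🬎[38;2;13;36;41m[48;2;12;34;39m🬎[38;2;13;36;41m[48;2;12;34;39m🬎[38;2;13;36;41m[48;2;12;34;39m🬎[38;2;13;36;41m[48;2;12;34;39m🬎[38;2;13;36;41m[48;2;12;34;39m🬎[38;2;13;36;41m[48;2;12;34;39m🬎[38;2;13;36;41m[48;2;12;34;39m🬎[38;2;13;36;41m[48;2;12;34;39m🬎[0m
[38;2;12;33;38m[48;2;11;30;36m🬂[38;2;12;33;38m[48;2;11;30;36m🬂[38;2;12;33;38m[48;2;11;30;36m🬂[38;2;12;33;38m[48;2;11;30;36m🬂[38;2;163;60;40m[48;2;32;12;8m🬎[38;2;163;60;40m[48;2;32;12;8m🬎[38;2;163;60;40m[48;2;16;26;29m🬄[38;2;12;33;38m[48;2;11;30;36m🬂[38;2;12;33;38m[48;2;11;30;36m🬂[38;2;12;33;38m[48;2;11;30;36m🬂[0m
[38;2;10;27;33m[48;2;9;25;31m🬎[38;2;10;27;33m[48;2;9;25;31m🬎[38;2;10;27;33m[48;2;9;25;31m🬎[38;2;10;27;33m[48;2;9;25;31m🬎[38;2;32;12;8m[48;2;9;26;31m🬂[38;2;32;12;8m[48;2;9;26;31m🬂[38;2;32;12;8m[48;2;9;26;32m🬀[38;2;10;27;33m[48;2;9;25;31m🬎[38;2;10;27;33m[48;2;9;25;31m🬎[38;2;10;27;33m[48;2;9;25;31m🬎[0m
[38;2;9;24;29m[48;2;8;21;27m🬂[38;2;9;24;29m[48;2;8;21;27m🬂[38;2;9;24;29m[48;2;8;21;27m🬂[38;2;9;24;29m[48;2;8;21;27m🬂[38;2;9;24;29m[48;2;8;21;27m🬂[38;2;9;24;29m[48;2;8;21;27m🬂[38;2;9;24;29m[48;2;8;21;27m🬂[38;2;9;24;29m[48;2;8;21;27m🬂[38;2;9;24;29m[48;2;8;21;27m🬂[38;2;9;24;29m[48;2;8;21;27m🬂[0m
</frame>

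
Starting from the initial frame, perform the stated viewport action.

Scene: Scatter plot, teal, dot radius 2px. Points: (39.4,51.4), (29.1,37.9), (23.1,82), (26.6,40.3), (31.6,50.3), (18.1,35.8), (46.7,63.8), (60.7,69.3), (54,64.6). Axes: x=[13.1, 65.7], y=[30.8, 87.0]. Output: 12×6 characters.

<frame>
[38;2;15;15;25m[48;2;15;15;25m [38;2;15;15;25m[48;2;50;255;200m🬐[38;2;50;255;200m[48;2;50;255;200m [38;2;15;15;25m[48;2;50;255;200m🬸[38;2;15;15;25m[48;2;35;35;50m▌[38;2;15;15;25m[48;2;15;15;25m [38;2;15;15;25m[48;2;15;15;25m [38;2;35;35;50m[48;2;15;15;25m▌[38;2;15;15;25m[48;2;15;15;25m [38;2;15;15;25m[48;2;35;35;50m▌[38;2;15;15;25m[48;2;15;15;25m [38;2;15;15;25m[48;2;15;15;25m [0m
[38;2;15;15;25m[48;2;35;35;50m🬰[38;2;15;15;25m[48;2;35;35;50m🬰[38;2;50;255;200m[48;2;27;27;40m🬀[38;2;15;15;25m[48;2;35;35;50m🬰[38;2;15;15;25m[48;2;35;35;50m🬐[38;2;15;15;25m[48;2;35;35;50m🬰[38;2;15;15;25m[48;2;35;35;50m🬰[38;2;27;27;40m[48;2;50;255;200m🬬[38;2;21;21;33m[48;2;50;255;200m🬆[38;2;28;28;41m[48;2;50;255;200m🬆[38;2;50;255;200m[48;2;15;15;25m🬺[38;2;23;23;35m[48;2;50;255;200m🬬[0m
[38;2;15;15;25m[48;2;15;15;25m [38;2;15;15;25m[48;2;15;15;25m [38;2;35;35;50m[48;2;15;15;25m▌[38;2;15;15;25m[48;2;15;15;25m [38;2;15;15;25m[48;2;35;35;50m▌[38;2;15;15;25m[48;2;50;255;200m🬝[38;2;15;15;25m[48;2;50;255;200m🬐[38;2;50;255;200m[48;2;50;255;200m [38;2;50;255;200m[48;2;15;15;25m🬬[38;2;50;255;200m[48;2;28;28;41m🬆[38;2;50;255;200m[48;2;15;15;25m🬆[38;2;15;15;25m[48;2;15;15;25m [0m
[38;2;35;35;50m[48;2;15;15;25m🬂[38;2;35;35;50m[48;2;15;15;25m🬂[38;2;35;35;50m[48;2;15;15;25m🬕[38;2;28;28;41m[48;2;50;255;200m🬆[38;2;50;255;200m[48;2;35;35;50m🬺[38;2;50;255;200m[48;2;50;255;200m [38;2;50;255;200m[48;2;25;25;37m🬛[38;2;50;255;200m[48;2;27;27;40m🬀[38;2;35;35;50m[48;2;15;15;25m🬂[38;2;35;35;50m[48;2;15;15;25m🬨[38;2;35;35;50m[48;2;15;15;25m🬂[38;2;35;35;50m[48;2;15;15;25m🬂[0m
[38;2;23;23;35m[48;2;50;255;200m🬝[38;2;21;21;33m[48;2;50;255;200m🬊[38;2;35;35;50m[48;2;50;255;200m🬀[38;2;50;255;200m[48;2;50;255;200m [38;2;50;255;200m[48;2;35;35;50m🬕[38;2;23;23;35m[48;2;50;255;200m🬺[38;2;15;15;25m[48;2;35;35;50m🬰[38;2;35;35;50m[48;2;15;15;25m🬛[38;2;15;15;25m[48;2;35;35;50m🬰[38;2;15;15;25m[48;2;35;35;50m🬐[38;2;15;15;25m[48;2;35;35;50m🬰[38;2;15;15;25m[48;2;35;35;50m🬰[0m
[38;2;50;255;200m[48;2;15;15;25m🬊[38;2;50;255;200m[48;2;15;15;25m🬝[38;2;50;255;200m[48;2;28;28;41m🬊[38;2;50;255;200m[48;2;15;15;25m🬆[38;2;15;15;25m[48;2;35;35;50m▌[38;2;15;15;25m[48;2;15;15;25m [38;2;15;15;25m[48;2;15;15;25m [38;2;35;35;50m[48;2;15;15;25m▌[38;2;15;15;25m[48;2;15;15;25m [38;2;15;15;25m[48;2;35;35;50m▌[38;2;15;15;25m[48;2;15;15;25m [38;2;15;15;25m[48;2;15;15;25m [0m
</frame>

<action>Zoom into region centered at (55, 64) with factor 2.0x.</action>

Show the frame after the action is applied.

<frame>
[38;2;15;15;25m[48;2;15;15;25m [38;2;15;15;25m[48;2;15;15;25m [38;2;35;35;50m[48;2;15;15;25m▌[38;2;15;15;25m[48;2;15;15;25m [38;2;15;15;25m[48;2;35;35;50m▌[38;2;15;15;25m[48;2;15;15;25m [38;2;15;15;25m[48;2;15;15;25m [38;2;35;35;50m[48;2;15;15;25m▌[38;2;15;15;25m[48;2;15;15;25m [38;2;15;15;25m[48;2;35;35;50m▌[38;2;15;15;25m[48;2;15;15;25m [38;2;15;15;25m[48;2;15;15;25m [0m
[38;2;15;15;25m[48;2;35;35;50m🬰[38;2;15;15;25m[48;2;35;35;50m🬰[38;2;35;35;50m[48;2;15;15;25m🬛[38;2;15;15;25m[48;2;35;35;50m🬰[38;2;15;15;25m[48;2;35;35;50m🬐[38;2;15;15;25m[48;2;35;35;50m🬰[38;2;15;15;25m[48;2;35;35;50m🬰[38;2;28;28;41m[48;2;50;255;200m🬆[38;2;50;255;200m[48;2;15;15;25m🬺[38;2;31;31;45m[48;2;50;255;200m🬬[38;2;15;15;25m[48;2;35;35;50m🬰[38;2;15;15;25m[48;2;35;35;50m🬰[0m
[38;2;15;15;25m[48;2;15;15;25m [38;2;15;15;25m[48;2;50;255;200m🬆[38;2;50;255;200m[48;2;15;15;25m🬺[38;2;15;15;25m[48;2;50;255;200m🬬[38;2;21;21;33m[48;2;50;255;200m🬆[38;2;50;255;200m[48;2;15;15;25m🬺[38;2;15;15;25m[48;2;50;255;200m🬬[38;2;50;255;200m[48;2;27;27;40m🬁[38;2;50;255;200m[48;2;15;15;25m🬆[38;2;15;15;25m[48;2;35;35;50m▌[38;2;15;15;25m[48;2;15;15;25m [38;2;15;15;25m[48;2;15;15;25m [0m
[38;2;35;35;50m[48;2;15;15;25m🬂[38;2;50;255;200m[48;2;19;19;30m🬁[38;2;50;255;200m[48;2;21;21;33m🬆[38;2;35;35;50m[48;2;15;15;25m🬂[38;2;50;255;200m[48;2;27;27;40m🬁[38;2;50;255;200m[48;2;15;15;25m🬆[38;2;35;35;50m[48;2;15;15;25m🬂[38;2;35;35;50m[48;2;15;15;25m🬕[38;2;35;35;50m[48;2;15;15;25m🬂[38;2;35;35;50m[48;2;15;15;25m🬨[38;2;35;35;50m[48;2;15;15;25m🬂[38;2;35;35;50m[48;2;15;15;25m🬂[0m
[38;2;15;15;25m[48;2;35;35;50m🬰[38;2;15;15;25m[48;2;35;35;50m🬰[38;2;35;35;50m[48;2;15;15;25m🬛[38;2;15;15;25m[48;2;35;35;50m🬰[38;2;15;15;25m[48;2;35;35;50m🬐[38;2;15;15;25m[48;2;35;35;50m🬰[38;2;15;15;25m[48;2;35;35;50m🬰[38;2;35;35;50m[48;2;15;15;25m🬛[38;2;15;15;25m[48;2;35;35;50m🬰[38;2;15;15;25m[48;2;35;35;50m🬐[38;2;15;15;25m[48;2;35;35;50m🬰[38;2;15;15;25m[48;2;35;35;50m🬰[0m
[38;2;15;15;25m[48;2;15;15;25m [38;2;15;15;25m[48;2;15;15;25m [38;2;35;35;50m[48;2;15;15;25m▌[38;2;15;15;25m[48;2;15;15;25m [38;2;15;15;25m[48;2;35;35;50m▌[38;2;15;15;25m[48;2;15;15;25m [38;2;15;15;25m[48;2;15;15;25m [38;2;35;35;50m[48;2;15;15;25m▌[38;2;15;15;25m[48;2;15;15;25m [38;2;15;15;25m[48;2;35;35;50m▌[38;2;15;15;25m[48;2;15;15;25m [38;2;15;15;25m[48;2;15;15;25m [0m
</frame>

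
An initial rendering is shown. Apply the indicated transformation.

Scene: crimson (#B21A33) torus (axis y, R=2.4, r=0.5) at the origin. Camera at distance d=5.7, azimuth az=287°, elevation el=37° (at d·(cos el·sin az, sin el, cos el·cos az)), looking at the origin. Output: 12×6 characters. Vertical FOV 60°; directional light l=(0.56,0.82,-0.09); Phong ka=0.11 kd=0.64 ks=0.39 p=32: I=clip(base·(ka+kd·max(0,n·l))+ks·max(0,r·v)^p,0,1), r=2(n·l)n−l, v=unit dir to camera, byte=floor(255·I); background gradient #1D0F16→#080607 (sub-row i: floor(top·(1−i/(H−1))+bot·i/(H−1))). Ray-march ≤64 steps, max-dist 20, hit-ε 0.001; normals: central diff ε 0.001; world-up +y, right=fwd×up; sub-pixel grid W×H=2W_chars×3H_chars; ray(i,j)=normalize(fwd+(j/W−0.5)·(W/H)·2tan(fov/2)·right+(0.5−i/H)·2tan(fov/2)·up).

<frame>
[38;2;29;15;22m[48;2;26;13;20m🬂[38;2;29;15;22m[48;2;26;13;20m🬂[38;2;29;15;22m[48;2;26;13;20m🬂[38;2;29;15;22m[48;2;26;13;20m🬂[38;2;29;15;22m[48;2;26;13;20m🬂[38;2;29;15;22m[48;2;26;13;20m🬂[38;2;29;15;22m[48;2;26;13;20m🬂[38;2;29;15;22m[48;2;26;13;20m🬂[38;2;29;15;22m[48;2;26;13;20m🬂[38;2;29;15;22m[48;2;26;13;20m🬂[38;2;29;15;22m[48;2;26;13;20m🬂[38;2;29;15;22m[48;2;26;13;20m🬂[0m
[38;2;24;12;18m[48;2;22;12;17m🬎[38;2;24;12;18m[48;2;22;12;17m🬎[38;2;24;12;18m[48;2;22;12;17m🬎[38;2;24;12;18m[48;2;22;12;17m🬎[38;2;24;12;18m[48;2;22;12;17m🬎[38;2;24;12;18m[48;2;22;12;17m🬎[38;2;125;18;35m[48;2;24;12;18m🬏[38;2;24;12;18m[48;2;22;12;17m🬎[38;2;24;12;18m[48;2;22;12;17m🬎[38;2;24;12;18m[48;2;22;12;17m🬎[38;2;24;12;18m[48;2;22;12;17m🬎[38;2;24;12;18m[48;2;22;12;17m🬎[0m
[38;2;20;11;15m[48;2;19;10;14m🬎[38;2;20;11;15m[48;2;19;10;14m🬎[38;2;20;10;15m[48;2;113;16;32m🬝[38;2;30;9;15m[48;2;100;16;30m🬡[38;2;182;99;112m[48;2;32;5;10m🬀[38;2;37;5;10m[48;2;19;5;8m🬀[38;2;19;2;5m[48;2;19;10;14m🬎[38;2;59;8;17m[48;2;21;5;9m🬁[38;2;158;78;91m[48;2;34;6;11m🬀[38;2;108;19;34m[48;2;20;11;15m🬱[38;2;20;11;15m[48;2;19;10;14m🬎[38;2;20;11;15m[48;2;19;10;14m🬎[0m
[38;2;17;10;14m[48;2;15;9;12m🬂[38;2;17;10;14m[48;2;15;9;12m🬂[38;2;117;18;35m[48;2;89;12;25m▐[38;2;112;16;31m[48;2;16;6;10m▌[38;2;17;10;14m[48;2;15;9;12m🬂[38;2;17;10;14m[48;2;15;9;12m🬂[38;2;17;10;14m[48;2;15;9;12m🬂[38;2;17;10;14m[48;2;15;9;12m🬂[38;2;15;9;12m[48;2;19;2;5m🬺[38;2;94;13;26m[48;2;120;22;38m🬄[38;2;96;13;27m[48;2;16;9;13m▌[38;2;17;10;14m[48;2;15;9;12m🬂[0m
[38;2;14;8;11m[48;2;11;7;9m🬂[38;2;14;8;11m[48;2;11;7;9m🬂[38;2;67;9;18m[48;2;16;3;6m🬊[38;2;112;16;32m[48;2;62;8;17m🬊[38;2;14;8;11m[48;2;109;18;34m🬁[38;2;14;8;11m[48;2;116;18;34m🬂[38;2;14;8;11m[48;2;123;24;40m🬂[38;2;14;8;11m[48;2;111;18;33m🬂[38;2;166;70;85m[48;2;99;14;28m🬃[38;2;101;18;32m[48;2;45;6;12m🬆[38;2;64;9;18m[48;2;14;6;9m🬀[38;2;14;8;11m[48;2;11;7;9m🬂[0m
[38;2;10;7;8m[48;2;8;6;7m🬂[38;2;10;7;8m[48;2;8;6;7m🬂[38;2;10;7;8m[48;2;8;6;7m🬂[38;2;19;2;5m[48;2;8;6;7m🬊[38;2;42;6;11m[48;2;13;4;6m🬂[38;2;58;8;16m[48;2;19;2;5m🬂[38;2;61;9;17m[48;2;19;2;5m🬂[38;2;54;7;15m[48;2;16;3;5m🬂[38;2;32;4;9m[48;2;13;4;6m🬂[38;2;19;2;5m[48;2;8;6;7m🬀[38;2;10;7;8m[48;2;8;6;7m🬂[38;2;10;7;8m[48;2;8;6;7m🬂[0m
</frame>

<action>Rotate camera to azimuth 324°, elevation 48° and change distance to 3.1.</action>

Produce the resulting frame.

<frame>
[38;2;29;15;22m[48;2;26;13;20m🬂[38;2;29;15;22m[48;2;26;13;20m🬂[38;2;29;15;22m[48;2;26;13;20m🬂[38;2;27;14;21m[48;2;112;16;32m🬝[38;2;28;14;21m[48;2;104;17;31m🬎[38;2;28;14;21m[48;2;90;16;28m🬎[38;2;28;14;21m[48;2;78;12;23m🬎[38;2;28;14;21m[48;2;87;15;27m🬎[38;2;28;14;21m[48;2;107;18;32m🬎[38;2;29;15;22m[48;2;26;13;20m🬂[38;2;29;15;22m[48;2;26;13;20m🬂[38;2;29;15;22m[48;2;26;13;20m🬂[0m
[38;2;24;12;18m[48;2;107;15;30m🬎[38;2;80;16;29m[48;2;186;94;109m🬝[38;2;157;65;80m[48;2;98;16;29m🬃[38;2;98;22;34m[48;2;40;5;11m🬆[38;2;65;9;18m[48;2;23;2;6m🬂[38;2;39;5;10m[48;2;20;7;11m🬂[38;2;21;2;5m[48;2;22;12;17m🬎[38;2;22;2;6m[48;2;22;12;17m🬬[38;2;47;6;13m[48;2;19;2;5m🬂[38;2;89;19;30m[48;2;26;3;7m🬂[38;2;112;24;38m[48;2;44;8;15m🬈[38;2;24;12;18m[48;2;107;22;36m🬊[0m
[38;2;158;55;73m[48;2;124;23;40m🬖[38;2;171;75;91m[48;2;88;12;25m🬀[38;2;60;8;17m[48;2;25;5;9m🬄[38;2;19;2;5m[48;2;19;10;14m🬀[38;2;20;11;15m[48;2;19;10;14m🬎[38;2;20;11;15m[48;2;19;10;14m🬎[38;2;20;11;15m[48;2;19;10;14m🬎[38;2;20;11;15m[48;2;19;10;14m🬎[38;2;20;11;15m[48;2;19;10;14m🬎[38;2;19;2;5m[48;2;19;10;14m🬊[38;2;19;2;5m[48;2;25;3;7m🬺[38;2;63;9;18m[48;2;30;4;8m🬊[0m
[38;2;122;18;35m[48;2;105;15;30m▌[38;2;68;9;19m[48;2;19;7;10m▌[38;2;17;10;14m[48;2;15;9;12m🬂[38;2;17;10;14m[48;2;15;9;12m🬂[38;2;17;10;14m[48;2;15;9;12m🬂[38;2;17;10;14m[48;2;15;9;12m🬂[38;2;17;10;14m[48;2;15;9;12m🬂[38;2;17;10;14m[48;2;15;9;12m🬂[38;2;17;10;14m[48;2;15;9;12m🬂[38;2;17;10;14m[48;2;15;9;12m🬂[38;2;15;9;12m[48;2;19;2;5m🬺[38;2;19;2;5m[48;2;30;4;8m🬺[0m
[38;2;105;15;30m[48;2;123;17;35m▐[38;2;14;8;11m[48;2;11;7;9m🬂[38;2;14;8;11m[48;2;11;7;9m🬂[38;2;14;8;11m[48;2;11;7;9m🬂[38;2;14;8;11m[48;2;11;7;9m🬂[38;2;14;8;11m[48;2;11;7;9m🬂[38;2;14;8;11m[48;2;11;7;9m🬂[38;2;14;8;11m[48;2;11;7;9m🬂[38;2;14;8;11m[48;2;11;7;9m🬂[38;2;14;8;11m[48;2;11;7;9m🬂[38;2;14;8;11m[48;2;11;7;9m🬂[38;2;14;6;9m[48;2;34;4;9m🬕[0m
[38;2;120;17;34m[48;2;129;18;36m🬉[38;2;9;6;7m[48;2;99;14;28m🬉[38;2;10;7;8m[48;2;8;6;7m🬂[38;2;10;7;8m[48;2;8;6;7m🬂[38;2;10;7;8m[48;2;8;6;7m🬂[38;2;10;7;8m[48;2;8;6;7m🬂[38;2;10;7;8m[48;2;8;6;7m🬂[38;2;10;7;8m[48;2;8;6;7m🬂[38;2;10;7;8m[48;2;8;6;7m🬂[38;2;10;7;8m[48;2;8;6;7m🬂[38;2;9;6;7m[48;2;35;5;10m🬝[38;2;32;4;8m[48;2;69;10;19m🬄[0m
</frame>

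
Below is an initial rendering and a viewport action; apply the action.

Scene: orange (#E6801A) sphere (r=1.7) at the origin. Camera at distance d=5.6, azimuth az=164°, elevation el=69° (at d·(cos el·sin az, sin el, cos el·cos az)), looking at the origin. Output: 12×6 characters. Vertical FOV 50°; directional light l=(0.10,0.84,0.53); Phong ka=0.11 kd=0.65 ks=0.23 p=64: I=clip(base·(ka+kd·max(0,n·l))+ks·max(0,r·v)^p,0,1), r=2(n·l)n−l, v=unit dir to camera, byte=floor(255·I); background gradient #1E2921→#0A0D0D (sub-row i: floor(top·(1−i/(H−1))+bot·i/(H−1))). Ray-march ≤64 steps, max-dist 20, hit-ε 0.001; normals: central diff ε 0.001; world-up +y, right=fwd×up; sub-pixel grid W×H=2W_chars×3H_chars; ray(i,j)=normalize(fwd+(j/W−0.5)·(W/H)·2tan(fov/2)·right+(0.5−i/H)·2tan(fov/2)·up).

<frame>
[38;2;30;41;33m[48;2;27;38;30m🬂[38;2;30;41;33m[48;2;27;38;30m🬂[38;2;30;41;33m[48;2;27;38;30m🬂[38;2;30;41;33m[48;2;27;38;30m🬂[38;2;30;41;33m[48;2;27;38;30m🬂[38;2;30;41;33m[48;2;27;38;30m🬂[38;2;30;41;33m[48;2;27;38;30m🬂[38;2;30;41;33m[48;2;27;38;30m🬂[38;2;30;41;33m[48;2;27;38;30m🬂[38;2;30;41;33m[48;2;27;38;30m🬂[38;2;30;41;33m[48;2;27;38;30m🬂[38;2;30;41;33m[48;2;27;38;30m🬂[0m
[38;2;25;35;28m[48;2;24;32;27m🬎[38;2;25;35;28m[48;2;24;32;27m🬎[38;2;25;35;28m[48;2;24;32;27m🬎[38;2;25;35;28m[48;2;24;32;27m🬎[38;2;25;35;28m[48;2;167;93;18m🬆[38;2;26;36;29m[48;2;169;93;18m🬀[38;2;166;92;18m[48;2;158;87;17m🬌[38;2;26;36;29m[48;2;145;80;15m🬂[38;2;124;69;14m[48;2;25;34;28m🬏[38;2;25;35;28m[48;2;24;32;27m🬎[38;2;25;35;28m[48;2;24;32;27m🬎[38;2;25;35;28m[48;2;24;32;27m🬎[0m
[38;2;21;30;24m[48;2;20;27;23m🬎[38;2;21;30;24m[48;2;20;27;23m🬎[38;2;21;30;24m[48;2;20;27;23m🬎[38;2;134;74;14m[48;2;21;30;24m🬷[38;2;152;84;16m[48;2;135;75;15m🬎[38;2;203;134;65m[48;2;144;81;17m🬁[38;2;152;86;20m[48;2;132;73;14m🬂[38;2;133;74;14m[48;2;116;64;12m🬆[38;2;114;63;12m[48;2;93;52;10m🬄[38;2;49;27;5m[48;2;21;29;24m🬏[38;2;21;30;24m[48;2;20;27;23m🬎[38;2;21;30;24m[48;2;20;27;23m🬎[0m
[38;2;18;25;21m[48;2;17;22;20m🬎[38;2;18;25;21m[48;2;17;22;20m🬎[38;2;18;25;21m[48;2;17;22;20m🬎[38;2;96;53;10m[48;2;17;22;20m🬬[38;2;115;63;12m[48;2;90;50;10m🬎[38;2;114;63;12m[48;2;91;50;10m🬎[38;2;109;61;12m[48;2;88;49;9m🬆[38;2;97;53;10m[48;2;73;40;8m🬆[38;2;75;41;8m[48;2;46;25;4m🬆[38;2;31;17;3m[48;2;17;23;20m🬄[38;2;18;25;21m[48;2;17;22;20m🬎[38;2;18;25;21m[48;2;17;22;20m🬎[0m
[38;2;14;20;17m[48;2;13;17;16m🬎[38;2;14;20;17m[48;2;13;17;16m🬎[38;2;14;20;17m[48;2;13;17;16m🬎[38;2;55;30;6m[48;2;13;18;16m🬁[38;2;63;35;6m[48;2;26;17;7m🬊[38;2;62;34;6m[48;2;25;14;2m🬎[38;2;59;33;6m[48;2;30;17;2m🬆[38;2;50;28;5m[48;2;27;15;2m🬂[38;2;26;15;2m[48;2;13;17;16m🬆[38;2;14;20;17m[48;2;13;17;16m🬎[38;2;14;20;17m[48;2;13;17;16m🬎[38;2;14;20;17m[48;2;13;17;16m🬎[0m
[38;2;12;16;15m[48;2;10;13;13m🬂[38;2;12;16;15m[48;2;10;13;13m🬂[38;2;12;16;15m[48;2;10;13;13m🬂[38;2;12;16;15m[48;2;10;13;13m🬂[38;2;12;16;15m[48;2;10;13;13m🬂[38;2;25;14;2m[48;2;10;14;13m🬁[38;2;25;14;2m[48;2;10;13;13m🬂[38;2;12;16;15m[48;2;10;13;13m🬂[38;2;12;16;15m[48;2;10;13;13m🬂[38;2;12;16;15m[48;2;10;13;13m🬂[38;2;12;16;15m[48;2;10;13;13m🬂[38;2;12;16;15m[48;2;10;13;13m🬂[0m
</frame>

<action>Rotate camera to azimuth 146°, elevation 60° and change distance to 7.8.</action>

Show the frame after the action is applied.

<frame>
[38;2;30;41;33m[48;2;27;38;30m🬂[38;2;30;41;33m[48;2;27;38;30m🬂[38;2;30;41;33m[48;2;27;38;30m🬂[38;2;30;41;33m[48;2;27;38;30m🬂[38;2;30;41;33m[48;2;27;38;30m🬂[38;2;30;41;33m[48;2;27;38;30m🬂[38;2;30;41;33m[48;2;27;38;30m🬂[38;2;30;41;33m[48;2;27;38;30m🬂[38;2;30;41;33m[48;2;27;38;30m🬂[38;2;30;41;33m[48;2;27;38;30m🬂[38;2;30;41;33m[48;2;27;38;30m🬂[38;2;30;41;33m[48;2;27;38;30m🬂[0m
[38;2;25;35;28m[48;2;24;32;27m🬎[38;2;25;35;28m[48;2;24;32;27m🬎[38;2;25;35;28m[48;2;24;32;27m🬎[38;2;25;35;28m[48;2;24;32;27m🬎[38;2;25;35;28m[48;2;24;32;27m🬎[38;2;25;34;28m[48;2;171;95;19m🬝[38;2;25;35;28m[48;2;155;86;17m🬎[38;2;25;35;28m[48;2;24;32;27m🬎[38;2;25;35;28m[48;2;24;32;27m🬎[38;2;25;35;28m[48;2;24;32;27m🬎[38;2;25;35;28m[48;2;24;32;27m🬎[38;2;25;35;28m[48;2;24;32;27m🬎[0m
[38;2;21;30;24m[48;2;20;27;23m🬎[38;2;21;30;24m[48;2;20;27;23m🬎[38;2;21;30;24m[48;2;20;27;23m🬎[38;2;21;30;24m[48;2;20;27;23m🬎[38;2;150;83;16m[48;2;21;30;24m🬷[38;2;203;136;69m[48;2;153;85;17m🬇[38;2;147;81;16m[48;2;121;67;13m🬆[38;2;119;66;13m[48;2;89;49;9m🬄[38;2;21;29;24m[48;2;39;21;4m🬬[38;2;21;30;24m[48;2;20;27;23m🬎[38;2;21;30;24m[48;2;20;27;23m🬎[38;2;21;30;24m[48;2;20;27;23m🬎[0m
[38;2;18;25;21m[48;2;17;22;20m🬎[38;2;18;25;21m[48;2;17;22;20m🬎[38;2;18;25;21m[48;2;17;22;20m🬎[38;2;18;25;21m[48;2;17;22;20m🬎[38;2;106;59;11m[48;2;43;30;13m🬎[38;2;110;61;12m[48;2;75;42;8m🬆[38;2;93;51;10m[48;2;56;31;5m🬆[38;2;62;34;6m[48;2;27;15;2m🬆[38;2;25;14;2m[48;2;17;23;20m🬄[38;2;18;25;21m[48;2;17;22;20m🬎[38;2;18;25;21m[48;2;17;22;20m🬎[38;2;18;25;21m[48;2;17;22;20m🬎[0m
[38;2;14;20;17m[48;2;13;17;16m🬎[38;2;14;20;17m[48;2;13;17;16m🬎[38;2;14;20;17m[48;2;13;17;16m🬎[38;2;14;20;17m[48;2;13;17;16m🬎[38;2;13;18;16m[48;2;25;14;2m🬺[38;2;30;17;2m[48;2;13;17;16m🬊[38;2;25;14;2m[48;2;13;17;16m🬎[38;2;25;14;2m[48;2;13;18;16m🬂[38;2;14;20;17m[48;2;13;17;16m🬎[38;2;14;20;17m[48;2;13;17;16m🬎[38;2;14;20;17m[48;2;13;17;16m🬎[38;2;14;20;17m[48;2;13;17;16m🬎[0m
[38;2;12;16;15m[48;2;10;13;13m🬂[38;2;12;16;15m[48;2;10;13;13m🬂[38;2;12;16;15m[48;2;10;13;13m🬂[38;2;12;16;15m[48;2;10;13;13m🬂[38;2;12;16;15m[48;2;10;13;13m🬂[38;2;12;16;15m[48;2;10;13;13m🬂[38;2;12;16;15m[48;2;10;13;13m🬂[38;2;12;16;15m[48;2;10;13;13m🬂[38;2;12;16;15m[48;2;10;13;13m🬂[38;2;12;16;15m[48;2;10;13;13m🬂[38;2;12;16;15m[48;2;10;13;13m🬂[38;2;12;16;15m[48;2;10;13;13m🬂[0m
</frame>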